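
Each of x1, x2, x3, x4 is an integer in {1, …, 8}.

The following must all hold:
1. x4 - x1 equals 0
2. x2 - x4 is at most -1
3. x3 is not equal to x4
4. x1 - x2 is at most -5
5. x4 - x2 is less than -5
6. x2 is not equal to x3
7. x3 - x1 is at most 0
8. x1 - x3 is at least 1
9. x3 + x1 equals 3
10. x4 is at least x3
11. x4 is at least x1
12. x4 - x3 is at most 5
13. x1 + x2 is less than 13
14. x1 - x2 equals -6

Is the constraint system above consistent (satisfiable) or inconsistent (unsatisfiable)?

Unsatisfiable

Constraints 2, 4, 8, and 12 give x3 − x4 ≥ -5, x4 − x2 ≥ 1, x2 − x1 ≥ 5, x1 − x3 ≥ 1.
Adding all 4 inequalities: the left sides telescope to 0, and the right sides sum to (-5) + 1 + 5 + 1 = 2. So 0 ≥ 2, which is false.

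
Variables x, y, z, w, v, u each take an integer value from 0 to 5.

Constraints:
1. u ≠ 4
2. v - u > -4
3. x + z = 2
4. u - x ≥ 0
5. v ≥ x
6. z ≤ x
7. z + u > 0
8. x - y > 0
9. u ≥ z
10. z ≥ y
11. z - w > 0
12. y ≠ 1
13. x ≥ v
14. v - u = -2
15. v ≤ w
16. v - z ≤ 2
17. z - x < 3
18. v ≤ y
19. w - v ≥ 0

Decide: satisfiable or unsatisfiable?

Unsatisfiable

Constraints 5, 6, 11, and 15 give z ≤ x, x ≤ v, v ≤ w, w < z. Chaining: z ≤ x ≤ v ≤ w < z, which forces z < z — impossible.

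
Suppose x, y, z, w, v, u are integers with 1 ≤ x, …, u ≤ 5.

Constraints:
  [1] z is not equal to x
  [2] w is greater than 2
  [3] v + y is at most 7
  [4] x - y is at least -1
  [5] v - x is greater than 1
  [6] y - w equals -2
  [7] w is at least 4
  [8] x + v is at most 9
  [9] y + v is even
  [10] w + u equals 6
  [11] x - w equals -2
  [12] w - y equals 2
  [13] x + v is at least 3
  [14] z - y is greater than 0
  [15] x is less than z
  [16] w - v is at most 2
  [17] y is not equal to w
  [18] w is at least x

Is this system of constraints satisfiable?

Satisfiable

The assignment x = 2, y = 2, z = 5, w = 4, v = 4, u = 2 works:
  constraint 3 holds since v + y = 6.
  constraint 4 holds since x - y = 0.
  constraint 5 holds since v - x = 2.
The rest check out directly.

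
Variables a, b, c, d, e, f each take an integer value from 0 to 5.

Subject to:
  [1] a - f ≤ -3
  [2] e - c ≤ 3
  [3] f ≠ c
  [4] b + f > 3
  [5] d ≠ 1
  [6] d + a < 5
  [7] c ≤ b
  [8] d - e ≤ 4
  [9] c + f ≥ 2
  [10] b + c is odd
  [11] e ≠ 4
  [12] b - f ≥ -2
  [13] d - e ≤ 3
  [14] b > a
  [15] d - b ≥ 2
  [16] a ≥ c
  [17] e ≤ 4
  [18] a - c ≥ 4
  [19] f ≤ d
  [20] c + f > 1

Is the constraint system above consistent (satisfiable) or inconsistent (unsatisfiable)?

Unsatisfiable

Constraints 1, 2, 12, 13, 15, and 18 give a − c ≥ 4, c − e ≥ -3, e − d ≥ -3, d − b ≥ 2, b − f ≥ -2, f − a ≥ 3.
Adding all 6 inequalities: the left sides telescope to 0, and the right sides sum to 4 + (-3) + (-3) + 2 + (-2) + 3 = 1. So 0 ≥ 1, which is false.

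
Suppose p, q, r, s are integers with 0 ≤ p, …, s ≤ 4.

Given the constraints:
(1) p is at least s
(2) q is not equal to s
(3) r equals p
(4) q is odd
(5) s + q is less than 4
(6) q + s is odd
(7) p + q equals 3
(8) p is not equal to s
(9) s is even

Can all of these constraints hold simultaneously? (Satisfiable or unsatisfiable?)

Try p = 2, q = 1, r = 2, s = 0.
Check constraint 4: q = 1 is odd; constraint 5: s + q = 1; constraint 7: p + q = 3. The remaining constraints are straightforward to verify.

Satisfiable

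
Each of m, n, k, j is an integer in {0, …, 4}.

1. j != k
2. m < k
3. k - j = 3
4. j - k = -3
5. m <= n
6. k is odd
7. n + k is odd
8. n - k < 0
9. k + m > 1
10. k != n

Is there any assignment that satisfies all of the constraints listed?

Satisfiable

Take m = 0, n = 2, k = 3, j = 0. Then constraint 3: k - j = 3; constraint 4: j - k = -3; constraint 8: n - k = -1, and every other listed constraint is also met.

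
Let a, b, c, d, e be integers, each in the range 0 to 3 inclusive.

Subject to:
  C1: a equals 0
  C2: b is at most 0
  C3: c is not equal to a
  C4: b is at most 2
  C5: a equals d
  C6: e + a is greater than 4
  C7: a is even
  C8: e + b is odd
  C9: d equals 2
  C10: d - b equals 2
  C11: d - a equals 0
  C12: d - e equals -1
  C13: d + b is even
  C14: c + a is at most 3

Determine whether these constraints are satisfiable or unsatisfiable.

Unsatisfiable

Constraint 1 fixes a = 0 and constraint 9 fixes d = 2, but constraint 5 requires a = d. Since 0 ≠ 2, contradiction.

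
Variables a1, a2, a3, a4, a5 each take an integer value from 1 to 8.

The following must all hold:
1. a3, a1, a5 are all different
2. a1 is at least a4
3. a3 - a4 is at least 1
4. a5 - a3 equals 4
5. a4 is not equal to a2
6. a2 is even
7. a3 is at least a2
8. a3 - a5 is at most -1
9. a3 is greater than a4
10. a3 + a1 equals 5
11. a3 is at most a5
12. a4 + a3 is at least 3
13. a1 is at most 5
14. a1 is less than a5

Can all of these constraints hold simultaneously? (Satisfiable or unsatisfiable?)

Satisfiable

One satisfying assignment is a1 = 1, a2 = 4, a3 = 4, a4 = 1, a5 = 8.
For the less obvious constraints — constraint 3: a3 - a4 = 3; constraint 4: a5 - a3 = 4; constraint 8: a3 - a5 = -4 — and the others hold by inspection.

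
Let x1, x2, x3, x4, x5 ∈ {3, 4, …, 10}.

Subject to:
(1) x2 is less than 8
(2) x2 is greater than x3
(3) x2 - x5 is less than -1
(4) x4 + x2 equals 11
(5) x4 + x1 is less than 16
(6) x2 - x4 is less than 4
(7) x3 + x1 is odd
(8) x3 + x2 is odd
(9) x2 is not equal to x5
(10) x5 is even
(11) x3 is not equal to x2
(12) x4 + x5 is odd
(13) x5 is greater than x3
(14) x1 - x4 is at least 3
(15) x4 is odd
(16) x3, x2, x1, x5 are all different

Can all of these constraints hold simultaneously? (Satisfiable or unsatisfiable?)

Take x1 = 8, x2 = 6, x3 = 3, x4 = 5, x5 = 10. Then constraint 3: x2 - x5 = -4; constraint 4: x4 + x2 = 11; constraint 5: x4 + x1 = 13, and every other listed constraint is also met.

Satisfiable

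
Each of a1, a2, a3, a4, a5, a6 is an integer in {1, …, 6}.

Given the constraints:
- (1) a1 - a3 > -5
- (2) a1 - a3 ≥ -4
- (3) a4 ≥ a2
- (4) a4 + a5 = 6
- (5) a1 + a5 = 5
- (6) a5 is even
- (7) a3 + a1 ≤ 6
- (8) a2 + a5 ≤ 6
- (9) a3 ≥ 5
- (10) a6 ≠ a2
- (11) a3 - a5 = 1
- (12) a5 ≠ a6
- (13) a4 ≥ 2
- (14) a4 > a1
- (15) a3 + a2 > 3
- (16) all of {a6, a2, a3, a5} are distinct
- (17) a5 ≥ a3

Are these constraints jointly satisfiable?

Unsatisfiable

From constraint 13: a4 ≥ 2. From constraints 9 and 17: a5 ≥ a3 ≥ 5. Hence a4 + a5 ≥ 7. But constraint 4 requires a4 + a5 = 6, and 6 < 7. Contradiction.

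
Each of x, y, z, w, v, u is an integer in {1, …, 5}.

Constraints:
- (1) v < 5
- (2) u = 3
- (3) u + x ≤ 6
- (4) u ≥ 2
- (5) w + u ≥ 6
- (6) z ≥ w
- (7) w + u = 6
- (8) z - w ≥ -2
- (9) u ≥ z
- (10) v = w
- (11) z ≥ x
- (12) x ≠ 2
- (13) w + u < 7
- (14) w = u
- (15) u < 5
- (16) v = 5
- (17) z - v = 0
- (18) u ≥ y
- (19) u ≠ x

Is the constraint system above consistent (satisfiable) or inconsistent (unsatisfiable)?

Constraint 16 fixes v = 5 and constraint 2 fixes u = 3. Constraints 10 and 14 give v = w = u, so v = u. But 5 ≠ 3 — contradiction.

Unsatisfiable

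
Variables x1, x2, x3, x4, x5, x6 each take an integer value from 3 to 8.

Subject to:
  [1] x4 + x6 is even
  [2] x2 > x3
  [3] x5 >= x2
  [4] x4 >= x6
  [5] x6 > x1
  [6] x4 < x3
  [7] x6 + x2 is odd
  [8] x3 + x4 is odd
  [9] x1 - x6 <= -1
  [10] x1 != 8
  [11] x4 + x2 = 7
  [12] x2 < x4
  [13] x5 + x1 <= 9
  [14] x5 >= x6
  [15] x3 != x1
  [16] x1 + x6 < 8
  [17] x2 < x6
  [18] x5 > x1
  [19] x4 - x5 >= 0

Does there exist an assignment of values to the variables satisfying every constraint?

Constraints 2, 6, 14, 17, and 19 give x2 < x6, x6 ≤ x5, x5 ≤ x4, x4 < x3, x3 < x2. Chaining: x2 < x6 ≤ x5 ≤ x4 < x3 < x2, which forces x2 < x2 — impossible.

Unsatisfiable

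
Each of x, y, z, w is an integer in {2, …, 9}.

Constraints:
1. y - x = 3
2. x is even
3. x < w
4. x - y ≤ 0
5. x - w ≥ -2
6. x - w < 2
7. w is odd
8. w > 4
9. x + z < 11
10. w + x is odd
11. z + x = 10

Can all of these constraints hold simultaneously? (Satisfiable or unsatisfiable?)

Satisfiable

Take x = 6, y = 9, z = 4, w = 7. Then constraint 1: y - x = 3; constraint 4: x - y = -3; constraint 5: x - w = -1, and every other listed constraint is also met.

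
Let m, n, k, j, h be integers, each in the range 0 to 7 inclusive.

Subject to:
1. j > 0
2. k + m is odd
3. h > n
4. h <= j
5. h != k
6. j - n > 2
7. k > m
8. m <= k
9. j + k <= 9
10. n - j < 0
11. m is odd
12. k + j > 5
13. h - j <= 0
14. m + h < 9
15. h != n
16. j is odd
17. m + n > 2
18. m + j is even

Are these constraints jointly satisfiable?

Setting (m, n, k, j, h) = (3, 0, 4, 3, 3) satisfies everything: constraint 6: j - n = 3; constraint 9: j + k = 7; constraint 10: n - j = -3, and the others follow.

Satisfiable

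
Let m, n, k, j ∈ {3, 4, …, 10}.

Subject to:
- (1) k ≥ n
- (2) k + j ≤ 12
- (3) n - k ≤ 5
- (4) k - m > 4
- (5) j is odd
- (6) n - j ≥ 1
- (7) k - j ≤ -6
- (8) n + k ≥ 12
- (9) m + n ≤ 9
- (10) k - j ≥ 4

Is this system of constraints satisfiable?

Constraints 3, 6, and 7 give n − j ≥ 1, j − k ≥ 6, k − n ≥ -5.
Adding all 3 inequalities: the left sides telescope to 0, and the right sides sum to 1 + 6 + (-5) = 2. So 0 ≥ 2, which is false.

Unsatisfiable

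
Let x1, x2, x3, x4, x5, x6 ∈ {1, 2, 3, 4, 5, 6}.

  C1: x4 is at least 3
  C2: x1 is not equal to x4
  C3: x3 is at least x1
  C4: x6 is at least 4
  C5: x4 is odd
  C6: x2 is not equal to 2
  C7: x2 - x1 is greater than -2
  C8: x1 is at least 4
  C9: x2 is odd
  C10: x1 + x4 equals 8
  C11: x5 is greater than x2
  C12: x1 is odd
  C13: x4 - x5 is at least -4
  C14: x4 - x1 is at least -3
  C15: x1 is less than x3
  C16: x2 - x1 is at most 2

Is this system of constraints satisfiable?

Satisfiable

Try x1 = 5, x2 = 5, x3 = 6, x4 = 3, x5 = 6, x6 = 5.
Check constraint 7: x2 - x1 = 0; constraint 10: x1 + x4 = 8. The remaining constraints are straightforward to verify.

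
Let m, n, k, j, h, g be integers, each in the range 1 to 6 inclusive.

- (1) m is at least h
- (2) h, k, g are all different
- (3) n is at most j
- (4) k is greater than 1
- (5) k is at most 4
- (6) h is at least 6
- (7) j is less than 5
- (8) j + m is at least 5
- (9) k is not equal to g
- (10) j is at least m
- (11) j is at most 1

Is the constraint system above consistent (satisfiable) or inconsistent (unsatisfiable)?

From constraints 1 and 6: m ≥ h and h ≥ 6, so m ≥ 6. From constraints 10 and 11: m ≤ j and j ≤ 1, so m ≤ 1. But 1 < 6, so no value of m works.

Unsatisfiable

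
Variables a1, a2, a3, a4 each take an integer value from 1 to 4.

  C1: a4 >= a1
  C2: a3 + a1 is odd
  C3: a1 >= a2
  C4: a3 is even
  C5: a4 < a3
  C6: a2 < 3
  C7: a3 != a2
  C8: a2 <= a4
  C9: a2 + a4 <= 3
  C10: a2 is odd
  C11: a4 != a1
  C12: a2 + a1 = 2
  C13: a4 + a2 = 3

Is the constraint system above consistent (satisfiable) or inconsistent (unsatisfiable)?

Satisfiable

Setting (a1, a2, a3, a4) = (1, 1, 4, 2) satisfies everything: constraint 9: a2 + a4 = 3; constraint 12: a2 + a1 = 2; constraint 13: a4 + a2 = 3, and the others follow.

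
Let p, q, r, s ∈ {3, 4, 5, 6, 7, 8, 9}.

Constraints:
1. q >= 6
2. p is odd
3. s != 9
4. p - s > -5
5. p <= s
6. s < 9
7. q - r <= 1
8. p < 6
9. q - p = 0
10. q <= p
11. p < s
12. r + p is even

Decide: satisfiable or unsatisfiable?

Unsatisfiable

From constraints 1 and 10: p ≥ q and q ≥ 6, so p ≥ 6. From constraint 8: p ≤ 5. But 5 < 6, so no value of p works.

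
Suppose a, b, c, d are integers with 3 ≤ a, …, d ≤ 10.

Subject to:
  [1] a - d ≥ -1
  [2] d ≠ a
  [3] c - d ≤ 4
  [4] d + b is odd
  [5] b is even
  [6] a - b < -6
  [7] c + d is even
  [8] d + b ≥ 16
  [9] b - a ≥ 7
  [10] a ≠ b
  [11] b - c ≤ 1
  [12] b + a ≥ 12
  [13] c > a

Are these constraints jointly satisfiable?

Constraints 1, 3, 9, and 11 give a − d ≥ -1, d − c ≥ -4, c − b ≥ -1, b − a ≥ 7.
Adding all 4 inequalities: the left sides telescope to 0, and the right sides sum to (-1) + (-4) + (-1) + 7 = 1. So 0 ≥ 1, which is false.

Unsatisfiable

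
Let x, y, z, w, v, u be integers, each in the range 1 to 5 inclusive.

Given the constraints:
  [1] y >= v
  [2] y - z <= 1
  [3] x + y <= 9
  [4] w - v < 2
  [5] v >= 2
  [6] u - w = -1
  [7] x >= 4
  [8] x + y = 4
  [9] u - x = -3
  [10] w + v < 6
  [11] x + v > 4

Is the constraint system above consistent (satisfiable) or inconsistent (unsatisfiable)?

Unsatisfiable

From constraint 7: x ≥ 4. From constraints 1 and 5: y ≥ v ≥ 2. Hence x + y ≥ 6. But constraint 8 requires x + y = 4, and 4 < 6. Contradiction.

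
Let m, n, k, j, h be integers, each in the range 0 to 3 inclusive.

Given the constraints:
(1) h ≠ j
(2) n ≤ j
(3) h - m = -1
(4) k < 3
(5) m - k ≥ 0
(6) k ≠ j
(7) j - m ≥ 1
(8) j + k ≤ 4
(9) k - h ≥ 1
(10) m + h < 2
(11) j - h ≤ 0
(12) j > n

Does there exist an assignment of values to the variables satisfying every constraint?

Constraints 5, 7, 9, and 11 give k − h ≥ 1, h − j ≥ 0, j − m ≥ 1, m − k ≥ 0.
Adding all 4 inequalities: the left sides telescope to 0, and the right sides sum to 1 + 0 + 1 + 0 = 2. So 0 ≥ 2, which is false.

Unsatisfiable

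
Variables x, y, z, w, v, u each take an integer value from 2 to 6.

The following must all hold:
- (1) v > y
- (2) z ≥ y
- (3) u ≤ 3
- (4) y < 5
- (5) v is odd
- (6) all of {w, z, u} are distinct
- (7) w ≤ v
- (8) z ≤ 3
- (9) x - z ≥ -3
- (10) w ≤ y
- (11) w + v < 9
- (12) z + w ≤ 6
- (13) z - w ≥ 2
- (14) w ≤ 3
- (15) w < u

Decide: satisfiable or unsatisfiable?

Constraints 3, 8, and 14 confine each of w, z, u to the 2 values {2, 3} (the domain already gives each ≥ 2).
Constraint 6 requires all 3 of them to be distinct, but only 2 values are available — impossible by the pigeonhole principle.

Unsatisfiable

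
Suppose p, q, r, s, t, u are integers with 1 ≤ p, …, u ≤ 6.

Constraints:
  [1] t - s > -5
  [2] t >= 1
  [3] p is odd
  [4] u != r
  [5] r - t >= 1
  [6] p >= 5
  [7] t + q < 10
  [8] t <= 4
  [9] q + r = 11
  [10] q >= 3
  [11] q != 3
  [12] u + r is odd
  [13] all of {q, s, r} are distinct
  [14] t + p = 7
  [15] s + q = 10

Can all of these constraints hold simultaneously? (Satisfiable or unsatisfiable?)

The assignment p = 5, q = 6, r = 5, s = 4, t = 2, u = 4 works:
  constraint 1 holds since t - s = -2.
  constraint 5 holds since r - t = 3.
The rest check out directly.

Satisfiable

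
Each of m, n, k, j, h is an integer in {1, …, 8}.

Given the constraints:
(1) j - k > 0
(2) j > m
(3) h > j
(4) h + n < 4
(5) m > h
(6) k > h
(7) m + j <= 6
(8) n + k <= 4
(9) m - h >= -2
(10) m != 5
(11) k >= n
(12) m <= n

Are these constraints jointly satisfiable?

Constraints 1, 3, 5, 11, and 12 give h < m, m ≤ n, n ≤ k, k < j, j < h. Chaining: h < m ≤ n ≤ k < j < h, which forces h < h — impossible.

Unsatisfiable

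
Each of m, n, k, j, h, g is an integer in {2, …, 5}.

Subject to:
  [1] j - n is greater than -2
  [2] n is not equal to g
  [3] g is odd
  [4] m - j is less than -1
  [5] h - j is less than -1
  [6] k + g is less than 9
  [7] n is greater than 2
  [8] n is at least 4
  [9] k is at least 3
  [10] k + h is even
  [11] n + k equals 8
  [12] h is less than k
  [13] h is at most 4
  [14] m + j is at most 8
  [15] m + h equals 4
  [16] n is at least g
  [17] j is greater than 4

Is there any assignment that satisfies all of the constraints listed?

Satisfiable

Take m = 2, n = 4, k = 4, j = 5, h = 2, g = 3. Then constraint 1: j - n = 1; constraint 4: m - j = -3; constraint 5: h - j = -3, and every other listed constraint is also met.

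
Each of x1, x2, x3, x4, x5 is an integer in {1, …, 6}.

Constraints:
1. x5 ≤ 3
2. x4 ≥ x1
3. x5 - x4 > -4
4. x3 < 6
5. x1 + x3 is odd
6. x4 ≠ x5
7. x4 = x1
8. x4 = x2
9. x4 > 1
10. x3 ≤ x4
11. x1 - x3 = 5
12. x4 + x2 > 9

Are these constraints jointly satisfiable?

Satisfiable

One satisfying assignment is x1 = 6, x2 = 6, x3 = 1, x4 = 6, x5 = 3.
For the less obvious constraints — constraint 3: x5 - x4 = -3; constraint 11: x1 - x3 = 5 — and the others hold by inspection.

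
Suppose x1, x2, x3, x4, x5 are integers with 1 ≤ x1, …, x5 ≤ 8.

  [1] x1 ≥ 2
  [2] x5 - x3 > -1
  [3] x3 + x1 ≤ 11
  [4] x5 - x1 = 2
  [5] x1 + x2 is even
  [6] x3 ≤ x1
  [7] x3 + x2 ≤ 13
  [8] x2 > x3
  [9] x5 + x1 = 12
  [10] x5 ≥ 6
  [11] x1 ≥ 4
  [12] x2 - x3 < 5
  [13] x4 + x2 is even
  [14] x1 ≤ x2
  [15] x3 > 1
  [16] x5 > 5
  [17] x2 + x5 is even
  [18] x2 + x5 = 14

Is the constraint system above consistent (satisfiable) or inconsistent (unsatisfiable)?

Satisfiable

The assignment x1 = 5, x2 = 7, x3 = 5, x4 = 3, x5 = 7 works:
  constraint 2 holds since x5 - x3 = 2.
  constraint 3 holds since x3 + x1 = 10.
The rest check out directly.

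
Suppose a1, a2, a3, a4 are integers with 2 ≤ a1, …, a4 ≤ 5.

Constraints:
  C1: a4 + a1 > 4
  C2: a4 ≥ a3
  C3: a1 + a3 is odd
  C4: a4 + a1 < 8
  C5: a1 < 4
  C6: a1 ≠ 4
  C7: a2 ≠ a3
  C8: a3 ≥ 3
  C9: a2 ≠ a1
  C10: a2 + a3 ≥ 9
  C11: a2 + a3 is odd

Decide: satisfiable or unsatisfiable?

Satisfiable

Take a1 = 2, a2 = 4, a3 = 5, a4 = 5. Then constraint 1: a4 + a1 = 7; constraint 4: a4 + a1 = 7, and every other listed constraint is also met.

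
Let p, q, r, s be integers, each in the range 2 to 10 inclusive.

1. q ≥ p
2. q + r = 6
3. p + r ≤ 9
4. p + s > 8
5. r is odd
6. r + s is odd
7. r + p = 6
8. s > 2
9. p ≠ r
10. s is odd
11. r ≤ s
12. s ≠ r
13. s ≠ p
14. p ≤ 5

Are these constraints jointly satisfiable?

Unsatisfiable

Constraint 5 makes r odd and constraint 10 makes s odd, so r + s must be even. Constraint 6 says r + s is odd — contradiction.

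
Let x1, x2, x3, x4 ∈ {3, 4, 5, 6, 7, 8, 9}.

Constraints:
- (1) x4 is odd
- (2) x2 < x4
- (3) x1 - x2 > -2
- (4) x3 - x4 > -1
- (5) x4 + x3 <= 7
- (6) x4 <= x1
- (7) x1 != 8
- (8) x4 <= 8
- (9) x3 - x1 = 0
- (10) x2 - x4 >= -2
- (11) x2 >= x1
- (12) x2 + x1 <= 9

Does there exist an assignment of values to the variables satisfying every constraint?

Constraints 2, 6, and 11 give x4 ≤ x1, x1 ≤ x2, x2 < x4. Chaining: x4 ≤ x1 ≤ x2 < x4, which forces x4 < x4 — impossible.

Unsatisfiable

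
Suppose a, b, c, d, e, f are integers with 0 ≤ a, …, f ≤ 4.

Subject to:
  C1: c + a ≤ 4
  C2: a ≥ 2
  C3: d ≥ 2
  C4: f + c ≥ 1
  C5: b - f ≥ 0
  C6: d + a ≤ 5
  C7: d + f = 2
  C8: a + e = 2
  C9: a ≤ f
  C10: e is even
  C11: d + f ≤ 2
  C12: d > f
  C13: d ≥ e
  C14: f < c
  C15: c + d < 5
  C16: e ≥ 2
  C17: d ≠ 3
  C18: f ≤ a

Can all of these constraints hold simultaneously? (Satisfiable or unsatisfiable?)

From constraints 13 and 16: d ≥ e ≥ 2. From constraints 2 and 9: f ≥ a ≥ 2. Hence d + f ≥ 4. But constraint 11 requires d + f ≤ 2, and 2 < 4. Contradiction.

Unsatisfiable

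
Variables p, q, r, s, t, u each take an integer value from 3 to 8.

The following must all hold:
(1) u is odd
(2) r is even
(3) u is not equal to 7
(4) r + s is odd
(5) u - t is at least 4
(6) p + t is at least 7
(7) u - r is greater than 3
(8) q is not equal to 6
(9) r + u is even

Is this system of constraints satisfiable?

Constraint 2 makes r even and constraint 1 makes u odd, so r + u must be odd. Constraint 9 says r + u is even — contradiction.

Unsatisfiable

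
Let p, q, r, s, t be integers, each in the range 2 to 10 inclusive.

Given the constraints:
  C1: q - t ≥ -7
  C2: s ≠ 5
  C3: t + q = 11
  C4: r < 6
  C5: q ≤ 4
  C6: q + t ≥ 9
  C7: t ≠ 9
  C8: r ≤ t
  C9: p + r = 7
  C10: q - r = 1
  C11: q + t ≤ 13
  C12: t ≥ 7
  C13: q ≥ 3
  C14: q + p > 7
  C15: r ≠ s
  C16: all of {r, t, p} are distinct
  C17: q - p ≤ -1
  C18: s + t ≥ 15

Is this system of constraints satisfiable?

The assignment p = 5, q = 3, r = 2, s = 8, t = 8 works:
  constraint 1 holds since q - t = -5.
  constraint 3 holds since t + q = 11.
The rest check out directly.

Satisfiable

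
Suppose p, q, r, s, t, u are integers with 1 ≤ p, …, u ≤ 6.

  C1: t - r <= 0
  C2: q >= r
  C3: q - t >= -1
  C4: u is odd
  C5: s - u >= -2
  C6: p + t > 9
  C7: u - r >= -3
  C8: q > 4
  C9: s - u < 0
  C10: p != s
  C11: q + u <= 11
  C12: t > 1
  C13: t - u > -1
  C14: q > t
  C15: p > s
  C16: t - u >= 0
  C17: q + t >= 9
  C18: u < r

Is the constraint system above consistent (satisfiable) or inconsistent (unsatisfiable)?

Satisfiable

Try p = 6, q = 6, r = 6, s = 1, t = 4, u = 3.
Check constraint 1: t - r = -2; constraint 3: q - t = 2. The remaining constraints are straightforward to verify.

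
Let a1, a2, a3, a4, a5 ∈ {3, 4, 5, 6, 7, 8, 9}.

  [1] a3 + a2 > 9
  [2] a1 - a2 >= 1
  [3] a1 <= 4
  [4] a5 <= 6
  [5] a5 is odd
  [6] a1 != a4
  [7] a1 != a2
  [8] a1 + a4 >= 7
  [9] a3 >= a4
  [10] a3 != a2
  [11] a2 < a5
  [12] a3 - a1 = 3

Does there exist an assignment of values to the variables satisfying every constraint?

Satisfiable

The assignment a1 = 4, a2 = 3, a3 = 7, a4 = 3, a5 = 5 works:
  constraint 1 holds since a3 + a2 = 10.
  constraint 2 holds since a1 - a2 = 1.
  constraint 8 holds since a1 + a4 = 7.
The rest check out directly.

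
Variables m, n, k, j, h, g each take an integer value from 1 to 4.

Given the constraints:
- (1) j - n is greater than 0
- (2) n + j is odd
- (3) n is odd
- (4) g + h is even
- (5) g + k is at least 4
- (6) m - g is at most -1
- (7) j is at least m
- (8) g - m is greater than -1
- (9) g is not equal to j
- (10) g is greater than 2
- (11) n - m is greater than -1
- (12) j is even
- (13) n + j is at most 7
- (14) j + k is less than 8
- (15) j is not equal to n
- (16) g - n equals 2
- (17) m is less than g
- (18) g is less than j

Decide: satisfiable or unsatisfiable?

Satisfiable

One satisfying assignment is m = 1, n = 1, k = 3, j = 4, h = 1, g = 3.
For the less obvious constraints — constraint 1: j - n = 3; constraint 5: g + k = 6 — and the others hold by inspection.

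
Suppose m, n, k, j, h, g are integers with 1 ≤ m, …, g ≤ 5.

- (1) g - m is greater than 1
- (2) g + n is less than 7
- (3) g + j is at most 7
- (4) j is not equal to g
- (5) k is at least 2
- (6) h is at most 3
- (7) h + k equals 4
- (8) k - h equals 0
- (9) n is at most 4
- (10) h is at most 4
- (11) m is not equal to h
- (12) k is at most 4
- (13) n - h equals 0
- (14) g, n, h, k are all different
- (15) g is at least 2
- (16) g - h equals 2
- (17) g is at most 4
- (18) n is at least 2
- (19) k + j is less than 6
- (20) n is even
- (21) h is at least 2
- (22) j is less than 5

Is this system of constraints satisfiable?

Unsatisfiable

Constraints 5, 9, 10, 12, 15, 17, 18, and 21 confine each of g, n, h, k to the 3 values {2, …, 4}.
Constraint 14 requires all 4 of them to be distinct, but only 3 values are available — impossible by the pigeonhole principle.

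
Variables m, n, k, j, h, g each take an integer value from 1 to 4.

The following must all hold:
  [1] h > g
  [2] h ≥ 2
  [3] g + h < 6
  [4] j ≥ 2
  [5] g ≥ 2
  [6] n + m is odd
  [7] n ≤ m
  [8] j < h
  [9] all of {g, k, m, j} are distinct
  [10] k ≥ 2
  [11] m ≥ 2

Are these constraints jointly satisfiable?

Constraints 4, 5, 10, and 11 confine each of g, k, m, j to the 3 values {2, …, 4} (the domain already gives each ≤ 4).
Constraint 9 requires all 4 of them to be distinct, but only 3 values are available — impossible by the pigeonhole principle.

Unsatisfiable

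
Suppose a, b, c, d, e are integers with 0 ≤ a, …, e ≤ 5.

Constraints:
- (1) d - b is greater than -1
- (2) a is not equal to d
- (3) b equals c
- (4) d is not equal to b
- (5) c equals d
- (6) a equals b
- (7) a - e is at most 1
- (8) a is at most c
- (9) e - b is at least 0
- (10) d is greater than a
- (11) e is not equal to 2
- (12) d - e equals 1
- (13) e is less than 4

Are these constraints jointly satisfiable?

Unsatisfiable

From constraints 3, 5, and 6, a = b = c = d, so a = d. But constraint 2 says a ≠ d. Contradiction.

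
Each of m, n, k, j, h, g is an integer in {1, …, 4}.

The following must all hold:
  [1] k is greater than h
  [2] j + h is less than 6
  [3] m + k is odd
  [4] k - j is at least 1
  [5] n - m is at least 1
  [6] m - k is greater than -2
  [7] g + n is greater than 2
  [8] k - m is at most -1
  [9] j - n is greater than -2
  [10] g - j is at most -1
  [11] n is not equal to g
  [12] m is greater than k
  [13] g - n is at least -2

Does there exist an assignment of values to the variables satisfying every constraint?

Constraints 4, 5, 8, 10, and 13 give m − k ≥ 1, k − j ≥ 1, j − g ≥ 1, g − n ≥ -2, n − m ≥ 1.
Adding all 5 inequalities: the left sides telescope to 0, and the right sides sum to 1 + 1 + 1 + (-2) + 1 = 2. So 0 ≥ 2, which is false.

Unsatisfiable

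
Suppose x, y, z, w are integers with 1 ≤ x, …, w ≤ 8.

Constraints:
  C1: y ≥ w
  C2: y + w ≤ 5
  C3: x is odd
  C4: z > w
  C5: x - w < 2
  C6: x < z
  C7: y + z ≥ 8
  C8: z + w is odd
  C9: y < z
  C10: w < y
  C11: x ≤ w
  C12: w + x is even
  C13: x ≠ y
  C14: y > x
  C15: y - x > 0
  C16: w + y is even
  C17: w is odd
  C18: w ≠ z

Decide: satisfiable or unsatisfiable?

Try x = 1, y = 3, z = 8, w = 1.
Check constraint 2: y + w = 4; constraint 5: x - w = 0; constraint 7: y + z = 11. The remaining constraints are straightforward to verify.

Satisfiable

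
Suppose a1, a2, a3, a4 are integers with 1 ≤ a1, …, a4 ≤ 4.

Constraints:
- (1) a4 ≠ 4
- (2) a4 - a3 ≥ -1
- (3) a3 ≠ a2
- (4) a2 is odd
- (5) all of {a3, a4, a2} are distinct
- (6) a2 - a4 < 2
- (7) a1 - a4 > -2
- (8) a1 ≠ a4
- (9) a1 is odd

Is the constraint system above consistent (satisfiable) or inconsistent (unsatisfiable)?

Try a1 = 3, a2 = 1, a3 = 3, a4 = 2.
Check constraint 2: a4 - a3 = -1; constraint 6: a2 - a4 = -1; constraint 7: a1 - a4 = 1. The remaining constraints are straightforward to verify.

Satisfiable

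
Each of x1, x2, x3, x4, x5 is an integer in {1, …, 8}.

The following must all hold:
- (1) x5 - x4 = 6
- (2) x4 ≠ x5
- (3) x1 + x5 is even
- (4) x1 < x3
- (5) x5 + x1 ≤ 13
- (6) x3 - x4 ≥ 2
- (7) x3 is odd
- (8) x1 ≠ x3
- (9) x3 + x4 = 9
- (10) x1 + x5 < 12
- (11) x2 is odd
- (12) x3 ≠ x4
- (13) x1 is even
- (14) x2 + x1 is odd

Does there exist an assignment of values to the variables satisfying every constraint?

Setting (x1, x2, x3, x4, x5) = (2, 3, 7, 2, 8) satisfies everything: constraint 1: x5 - x4 = 6; constraint 5: x5 + x1 = 10, and the others follow.

Satisfiable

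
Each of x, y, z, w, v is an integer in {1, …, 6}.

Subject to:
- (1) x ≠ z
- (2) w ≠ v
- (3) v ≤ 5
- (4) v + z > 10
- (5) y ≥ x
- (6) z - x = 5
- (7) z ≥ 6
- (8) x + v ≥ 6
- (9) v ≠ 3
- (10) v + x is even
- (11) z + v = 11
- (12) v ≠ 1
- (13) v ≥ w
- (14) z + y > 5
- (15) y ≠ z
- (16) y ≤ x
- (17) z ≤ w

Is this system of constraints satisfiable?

From constraints 7 and 17: w ≥ z and z ≥ 6, so w ≥ 6. From constraints 3 and 13: w ≤ v and v ≤ 5, so w ≤ 5. But 5 < 6, so no value of w works.

Unsatisfiable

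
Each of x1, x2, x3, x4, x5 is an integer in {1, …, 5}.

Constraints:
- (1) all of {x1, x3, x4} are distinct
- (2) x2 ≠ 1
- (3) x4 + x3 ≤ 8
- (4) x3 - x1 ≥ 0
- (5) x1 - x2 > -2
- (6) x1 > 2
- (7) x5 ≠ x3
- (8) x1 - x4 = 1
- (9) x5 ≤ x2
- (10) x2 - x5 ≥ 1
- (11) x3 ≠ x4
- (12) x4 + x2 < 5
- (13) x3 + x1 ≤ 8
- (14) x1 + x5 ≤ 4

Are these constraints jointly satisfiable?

Satisfiable

The assignment x1 = 3, x2 = 2, x3 = 4, x4 = 2, x5 = 1 works:
  constraint 3 holds since x4 + x3 = 6.
  constraint 4 holds since x3 - x1 = 1.
The rest check out directly.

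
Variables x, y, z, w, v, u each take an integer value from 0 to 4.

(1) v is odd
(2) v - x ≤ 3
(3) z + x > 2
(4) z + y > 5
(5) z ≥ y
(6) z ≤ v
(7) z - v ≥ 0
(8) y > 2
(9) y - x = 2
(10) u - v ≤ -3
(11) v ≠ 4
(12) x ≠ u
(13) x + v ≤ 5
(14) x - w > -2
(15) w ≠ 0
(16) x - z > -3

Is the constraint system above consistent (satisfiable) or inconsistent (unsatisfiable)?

One satisfying assignment is x = 1, y = 3, z = 3, w = 1, v = 3, u = 0.
For the less obvious constraints — constraint 2: v - x = 2; constraint 3: z + x = 4; constraint 4: z + y = 6 — and the others hold by inspection.

Satisfiable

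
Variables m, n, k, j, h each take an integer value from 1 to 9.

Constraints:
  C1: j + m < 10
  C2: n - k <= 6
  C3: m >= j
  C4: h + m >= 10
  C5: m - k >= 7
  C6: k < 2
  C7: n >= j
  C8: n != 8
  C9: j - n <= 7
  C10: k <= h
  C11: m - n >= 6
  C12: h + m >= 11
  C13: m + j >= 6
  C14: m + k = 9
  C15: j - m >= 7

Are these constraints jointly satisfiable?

Constraints 2, 5, 9, and 15 give m − k ≥ 7, k − n ≥ -6, n − j ≥ -7, j − m ≥ 7.
Adding all 4 inequalities: the left sides telescope to 0, and the right sides sum to 7 + (-6) + (-7) + 7 = 1. So 0 ≥ 1, which is false.

Unsatisfiable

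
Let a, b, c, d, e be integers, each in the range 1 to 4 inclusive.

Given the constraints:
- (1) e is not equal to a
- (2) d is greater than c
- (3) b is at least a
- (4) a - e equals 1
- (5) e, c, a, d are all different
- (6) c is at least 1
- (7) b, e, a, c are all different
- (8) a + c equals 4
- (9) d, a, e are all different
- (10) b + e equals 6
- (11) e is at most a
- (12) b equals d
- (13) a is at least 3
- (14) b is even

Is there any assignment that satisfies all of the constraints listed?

Satisfiable

The assignment a = 3, b = 4, c = 1, d = 4, e = 2 works:
  constraint 4 holds since a - e = 1.
  constraint 8 holds since a + c = 4.
The rest check out directly.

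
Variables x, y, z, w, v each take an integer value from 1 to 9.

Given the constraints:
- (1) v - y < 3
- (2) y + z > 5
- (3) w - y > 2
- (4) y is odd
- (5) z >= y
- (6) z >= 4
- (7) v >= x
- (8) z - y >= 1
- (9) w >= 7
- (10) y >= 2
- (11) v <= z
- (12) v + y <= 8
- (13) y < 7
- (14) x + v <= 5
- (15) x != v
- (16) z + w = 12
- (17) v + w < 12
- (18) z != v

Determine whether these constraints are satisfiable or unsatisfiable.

Satisfiable

Try x = 2, y = 3, z = 5, w = 7, v = 3.
Check constraint 1: v - y = 0; constraint 2: y + z = 8. The remaining constraints are straightforward to verify.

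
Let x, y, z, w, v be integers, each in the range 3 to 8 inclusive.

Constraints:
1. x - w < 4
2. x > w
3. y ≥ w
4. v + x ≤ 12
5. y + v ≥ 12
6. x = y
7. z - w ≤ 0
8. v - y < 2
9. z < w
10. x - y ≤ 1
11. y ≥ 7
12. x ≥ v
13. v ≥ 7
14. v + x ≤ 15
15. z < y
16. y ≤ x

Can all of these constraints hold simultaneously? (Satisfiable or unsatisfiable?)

Unsatisfiable

From constraint 13: v ≥ 7. From constraints 11 and 16: x ≥ y ≥ 7. Hence v + x ≥ 14. But constraint 4 requires v + x ≤ 12, and 12 < 14. Contradiction.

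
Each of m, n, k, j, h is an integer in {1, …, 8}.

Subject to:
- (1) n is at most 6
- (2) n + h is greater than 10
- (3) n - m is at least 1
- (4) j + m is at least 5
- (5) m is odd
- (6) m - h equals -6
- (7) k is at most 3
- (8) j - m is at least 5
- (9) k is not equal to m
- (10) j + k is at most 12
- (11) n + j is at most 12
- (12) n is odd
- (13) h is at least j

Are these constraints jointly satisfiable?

One satisfying assignment is m = 1, n = 5, k = 3, j = 6, h = 7.
For the less obvious constraints — constraint 2: n + h = 12; constraint 3: n - m = 4 — and the others hold by inspection.

Satisfiable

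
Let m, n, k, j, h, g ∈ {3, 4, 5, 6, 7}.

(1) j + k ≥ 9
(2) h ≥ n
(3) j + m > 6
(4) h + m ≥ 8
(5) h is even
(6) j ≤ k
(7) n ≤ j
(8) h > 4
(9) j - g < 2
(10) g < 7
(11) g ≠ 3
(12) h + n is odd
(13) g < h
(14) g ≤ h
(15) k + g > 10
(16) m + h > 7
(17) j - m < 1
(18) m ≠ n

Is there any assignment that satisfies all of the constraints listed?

The assignment m = 4, n = 3, k = 6, j = 4, h = 6, g = 5 works:
  constraint 1 holds since j + k = 10.
  constraint 3 holds since j + m = 8.
  constraint 4 holds since h + m = 10.
The rest check out directly.

Satisfiable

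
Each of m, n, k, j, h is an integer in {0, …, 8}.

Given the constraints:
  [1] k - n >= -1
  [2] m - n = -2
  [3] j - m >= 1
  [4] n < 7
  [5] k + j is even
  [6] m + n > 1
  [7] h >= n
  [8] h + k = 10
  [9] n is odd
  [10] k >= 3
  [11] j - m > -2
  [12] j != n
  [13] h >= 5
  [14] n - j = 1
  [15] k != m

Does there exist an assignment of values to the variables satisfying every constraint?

Satisfiable

The assignment m = 1, n = 3, k = 4, j = 2, h = 6 works:
  constraint 1 holds since k - n = 1.
  constraint 2 holds since m - n = -2.
  constraint 3 holds since j - m = 1.
The rest check out directly.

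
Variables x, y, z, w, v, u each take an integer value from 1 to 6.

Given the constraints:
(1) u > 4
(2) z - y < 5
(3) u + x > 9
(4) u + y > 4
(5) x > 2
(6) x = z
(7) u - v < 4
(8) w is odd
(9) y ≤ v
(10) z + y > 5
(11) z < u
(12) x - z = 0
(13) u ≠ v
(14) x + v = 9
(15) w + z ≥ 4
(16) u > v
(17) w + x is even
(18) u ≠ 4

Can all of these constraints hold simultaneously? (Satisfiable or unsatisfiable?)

Satisfiable

One satisfying assignment is x = 5, y = 1, z = 5, w = 1, v = 4, u = 6.
For the less obvious constraints — constraint 2: z - y = 4; constraint 3: u + x = 11 — and the others hold by inspection.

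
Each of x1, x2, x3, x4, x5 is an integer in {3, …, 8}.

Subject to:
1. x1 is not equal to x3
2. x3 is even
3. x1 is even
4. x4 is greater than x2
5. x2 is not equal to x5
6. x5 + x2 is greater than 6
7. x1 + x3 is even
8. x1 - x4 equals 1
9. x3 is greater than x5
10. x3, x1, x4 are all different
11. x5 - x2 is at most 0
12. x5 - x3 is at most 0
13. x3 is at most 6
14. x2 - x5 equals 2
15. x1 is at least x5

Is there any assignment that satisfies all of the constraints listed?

Satisfiable

The assignment x1 = 8, x2 = 5, x3 = 4, x4 = 7, x5 = 3 works:
  constraint 6 holds since x5 + x2 = 8.
  constraint 8 holds since x1 - x4 = 1.
  constraint 11 holds since x5 - x2 = -2.
The rest check out directly.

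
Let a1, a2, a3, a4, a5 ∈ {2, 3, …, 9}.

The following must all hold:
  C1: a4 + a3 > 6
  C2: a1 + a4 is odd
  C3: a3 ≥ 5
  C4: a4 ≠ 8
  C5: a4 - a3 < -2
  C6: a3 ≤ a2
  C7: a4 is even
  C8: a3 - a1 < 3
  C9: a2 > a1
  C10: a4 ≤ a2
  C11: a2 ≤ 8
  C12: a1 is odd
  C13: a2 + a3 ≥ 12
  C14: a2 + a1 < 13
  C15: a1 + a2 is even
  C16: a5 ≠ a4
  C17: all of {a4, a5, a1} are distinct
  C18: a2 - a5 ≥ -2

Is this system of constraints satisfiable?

Satisfiable

Setting (a1, a2, a3, a4, a5) = (5, 7, 7, 2, 9) satisfies everything: constraint 1: a4 + a3 = 9; constraint 5: a4 - a3 = -5; constraint 8: a3 - a1 = 2, and the others follow.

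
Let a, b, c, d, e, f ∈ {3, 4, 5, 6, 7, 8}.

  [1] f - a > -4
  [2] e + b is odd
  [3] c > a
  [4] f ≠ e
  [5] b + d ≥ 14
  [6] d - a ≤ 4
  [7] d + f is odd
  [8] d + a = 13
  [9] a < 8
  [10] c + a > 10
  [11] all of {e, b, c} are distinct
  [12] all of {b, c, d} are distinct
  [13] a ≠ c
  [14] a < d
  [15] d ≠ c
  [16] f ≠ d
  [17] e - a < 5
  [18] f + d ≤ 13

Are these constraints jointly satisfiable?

Take a = 5, b = 7, c = 6, d = 8, e = 8, f = 3. Then constraint 1: f - a = -2; constraint 5: b + d = 15, and every other listed constraint is also met.

Satisfiable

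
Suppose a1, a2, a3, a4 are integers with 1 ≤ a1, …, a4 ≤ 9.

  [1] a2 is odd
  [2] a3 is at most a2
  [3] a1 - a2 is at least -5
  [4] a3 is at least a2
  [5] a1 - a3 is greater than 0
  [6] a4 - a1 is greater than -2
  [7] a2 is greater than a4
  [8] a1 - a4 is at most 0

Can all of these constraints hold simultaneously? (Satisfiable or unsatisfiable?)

Unsatisfiable

Constraints 4, 5, 7, and 8 give a3 < a1, a1 ≤ a4, a4 < a2, a2 ≤ a3. Chaining: a3 < a1 ≤ a4 < a2 ≤ a3, which forces a3 < a3 — impossible.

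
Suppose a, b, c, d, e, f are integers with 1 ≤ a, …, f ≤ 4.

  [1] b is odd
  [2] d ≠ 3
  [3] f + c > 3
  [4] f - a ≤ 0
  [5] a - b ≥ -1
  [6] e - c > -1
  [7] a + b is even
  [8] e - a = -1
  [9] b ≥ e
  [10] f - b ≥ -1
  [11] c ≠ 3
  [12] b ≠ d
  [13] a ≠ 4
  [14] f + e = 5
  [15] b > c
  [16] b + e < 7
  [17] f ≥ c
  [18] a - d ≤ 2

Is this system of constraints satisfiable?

Setting (a, b, c, d, e, f) = (3, 3, 2, 4, 2, 3) satisfies everything: constraint 3: f + c = 5; constraint 4: f - a = 0; constraint 5: a - b = 0, and the others follow.

Satisfiable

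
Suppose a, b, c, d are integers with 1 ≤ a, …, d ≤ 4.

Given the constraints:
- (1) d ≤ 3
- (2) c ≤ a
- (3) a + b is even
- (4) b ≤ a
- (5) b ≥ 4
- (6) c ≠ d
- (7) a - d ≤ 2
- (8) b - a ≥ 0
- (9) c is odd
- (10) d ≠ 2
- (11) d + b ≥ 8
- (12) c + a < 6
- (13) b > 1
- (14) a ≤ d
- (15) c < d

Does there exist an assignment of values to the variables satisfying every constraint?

From constraints 4 and 5: a ≥ b and b ≥ 4, so a ≥ 4. From constraints 1 and 14: a ≤ d and d ≤ 3, so a ≤ 3. But 3 < 4, so no value of a works.

Unsatisfiable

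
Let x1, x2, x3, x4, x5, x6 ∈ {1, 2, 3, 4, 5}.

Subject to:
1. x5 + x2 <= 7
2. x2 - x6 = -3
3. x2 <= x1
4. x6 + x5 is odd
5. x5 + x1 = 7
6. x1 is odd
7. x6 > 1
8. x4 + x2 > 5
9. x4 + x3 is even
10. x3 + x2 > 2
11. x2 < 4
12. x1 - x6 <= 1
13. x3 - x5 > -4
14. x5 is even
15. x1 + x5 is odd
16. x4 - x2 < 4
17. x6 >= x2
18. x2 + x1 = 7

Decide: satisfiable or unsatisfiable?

Satisfiable

The assignment x1 = 5, x2 = 2, x3 = 1, x4 = 5, x5 = 2, x6 = 5 works:
  constraint 1 holds since x5 + x2 = 4.
  constraint 2 holds since x2 - x6 = -3.
The rest check out directly.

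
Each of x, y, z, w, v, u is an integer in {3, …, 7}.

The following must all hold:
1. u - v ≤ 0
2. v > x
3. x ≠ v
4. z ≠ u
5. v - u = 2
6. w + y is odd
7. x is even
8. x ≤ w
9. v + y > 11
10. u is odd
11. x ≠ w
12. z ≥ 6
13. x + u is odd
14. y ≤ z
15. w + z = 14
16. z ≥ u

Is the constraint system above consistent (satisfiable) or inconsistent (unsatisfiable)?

Setting (x, y, z, w, v, u) = (6, 6, 7, 7, 7, 5) satisfies everything: constraint 1: u - v = -2; constraint 5: v - u = 2, and the others follow.

Satisfiable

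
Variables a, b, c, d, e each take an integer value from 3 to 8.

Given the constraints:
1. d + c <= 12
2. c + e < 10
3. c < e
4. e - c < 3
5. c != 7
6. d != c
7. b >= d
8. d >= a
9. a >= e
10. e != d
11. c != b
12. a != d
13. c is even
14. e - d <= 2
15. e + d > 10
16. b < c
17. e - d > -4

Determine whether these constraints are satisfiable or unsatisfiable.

Unsatisfiable

Constraints 3, 7, 8, 9, and 16 give d ≤ b, b < c, c < e, e ≤ a, a ≤ d. Chaining: d ≤ b < c < e ≤ a ≤ d, which forces d < d — impossible.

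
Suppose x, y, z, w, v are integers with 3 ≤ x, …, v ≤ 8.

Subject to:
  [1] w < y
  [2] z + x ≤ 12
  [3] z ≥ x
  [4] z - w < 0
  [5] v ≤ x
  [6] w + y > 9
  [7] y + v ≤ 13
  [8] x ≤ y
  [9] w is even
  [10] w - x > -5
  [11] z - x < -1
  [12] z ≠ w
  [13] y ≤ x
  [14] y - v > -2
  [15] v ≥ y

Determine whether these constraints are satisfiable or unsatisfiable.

Unsatisfiable

Constraints 1, 3, 4, 5, and 15 give y ≤ v, v ≤ x, x ≤ z, z < w, w < y. Chaining: y ≤ v ≤ x ≤ z < w < y, which forces y < y — impossible.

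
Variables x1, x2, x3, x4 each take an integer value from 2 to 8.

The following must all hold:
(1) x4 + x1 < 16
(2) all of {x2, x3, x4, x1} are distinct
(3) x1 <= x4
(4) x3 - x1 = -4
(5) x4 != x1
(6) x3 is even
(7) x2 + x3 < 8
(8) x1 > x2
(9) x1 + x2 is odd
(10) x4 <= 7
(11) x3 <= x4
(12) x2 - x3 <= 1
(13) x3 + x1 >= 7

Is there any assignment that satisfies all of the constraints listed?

Satisfiable

Take x1 = 6, x2 = 3, x3 = 2, x4 = 7. Then constraint 1: x4 + x1 = 13; constraint 4: x3 - x1 = -4, and every other listed constraint is also met.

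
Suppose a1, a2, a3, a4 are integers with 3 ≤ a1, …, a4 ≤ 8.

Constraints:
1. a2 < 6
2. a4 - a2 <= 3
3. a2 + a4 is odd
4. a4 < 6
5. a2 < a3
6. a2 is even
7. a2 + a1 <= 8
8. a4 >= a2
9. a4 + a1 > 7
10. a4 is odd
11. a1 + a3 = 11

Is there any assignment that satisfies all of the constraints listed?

Setting (a1, a2, a3, a4) = (3, 4, 8, 5) satisfies everything: constraint 2: a4 - a2 = 1; constraint 7: a2 + a1 = 7, and the others follow.

Satisfiable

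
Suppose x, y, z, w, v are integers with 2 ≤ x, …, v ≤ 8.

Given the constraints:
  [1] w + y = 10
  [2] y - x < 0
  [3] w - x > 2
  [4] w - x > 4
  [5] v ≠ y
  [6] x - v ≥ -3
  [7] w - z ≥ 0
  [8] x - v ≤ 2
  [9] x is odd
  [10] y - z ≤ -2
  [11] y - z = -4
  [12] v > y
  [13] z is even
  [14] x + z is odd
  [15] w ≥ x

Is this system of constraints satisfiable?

Satisfiable

Take x = 3, y = 2, z = 6, w = 8, v = 4. Then constraint 1: w + y = 10; constraint 2: y - x = -1, and every other listed constraint is also met.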